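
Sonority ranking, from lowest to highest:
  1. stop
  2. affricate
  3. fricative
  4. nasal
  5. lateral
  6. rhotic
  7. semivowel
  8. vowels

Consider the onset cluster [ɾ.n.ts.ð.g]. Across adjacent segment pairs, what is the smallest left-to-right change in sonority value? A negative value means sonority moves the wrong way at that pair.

-2

/ɾ/: rhotic = 6.
/n/: nasal = 4.
/ts/: affricate = 2.
/ð/: fricative = 3.
/g/: stop = 1.
/ɾ/→/n/: change -2.
/n/→/ts/: change -2.
/ts/→/ð/: change +1.
/ð/→/g/: change -2.
Minimum = -2.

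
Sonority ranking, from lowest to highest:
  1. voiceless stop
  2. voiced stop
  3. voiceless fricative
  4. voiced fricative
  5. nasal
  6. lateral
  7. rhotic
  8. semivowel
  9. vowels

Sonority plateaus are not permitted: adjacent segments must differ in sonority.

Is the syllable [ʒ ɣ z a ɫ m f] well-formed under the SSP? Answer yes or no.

no

Onset: /ʒ/ is a voiced fricative (sonority 4), /ɣ/ is a voiced fricative (sonority 4), /z/ is a voiced fricative (sonority 4); then the nucleus /a/ (sonority 9).
Onset profile 4-4-4-9 — does not strictly rise throughout.
Coda: /ɫ/ is a lateral (sonority 6), /m/ is a nasal (sonority 5), /f/ is a voiceless fricative (sonority 3).
Coda profile 9-6-5-3 — falls from the nucleus.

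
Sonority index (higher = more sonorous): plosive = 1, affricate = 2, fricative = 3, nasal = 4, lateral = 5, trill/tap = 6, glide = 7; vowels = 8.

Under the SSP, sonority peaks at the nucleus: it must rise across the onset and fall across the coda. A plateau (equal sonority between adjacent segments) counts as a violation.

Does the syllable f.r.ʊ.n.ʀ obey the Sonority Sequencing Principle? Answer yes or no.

no

Onset: /f/ is a fricative (sonority 3), /r/ is a trill/tap (sonority 6); then the nucleus /ʊ/ (sonority 8).
Onset profile 3-6-8 — rises to the nucleus.
Coda: /n/ is a nasal (sonority 4), /ʀ/ is a trill/tap (sonority 6).
Coda profile 8-4-6 — does not strictly fall throughout.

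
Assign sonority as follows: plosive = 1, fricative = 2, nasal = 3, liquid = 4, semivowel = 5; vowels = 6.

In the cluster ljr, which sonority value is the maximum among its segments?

/l/ — liquid, sonority 4.
/j/ — semivowel, sonority 5.
/r/ — liquid, sonority 4.
The maximum is 5.

5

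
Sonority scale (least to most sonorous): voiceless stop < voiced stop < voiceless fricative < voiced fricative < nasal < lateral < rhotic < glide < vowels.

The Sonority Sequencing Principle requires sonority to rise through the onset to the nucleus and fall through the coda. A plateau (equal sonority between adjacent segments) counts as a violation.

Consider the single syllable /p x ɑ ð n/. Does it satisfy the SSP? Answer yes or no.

Onset: /p/ is a voiceless stop (sonority 1), /x/ is a voiceless fricative (sonority 3); then the nucleus /ɑ/ (sonority 9).
Onset profile 1-3-9 — rises to the nucleus.
Coda: /ð/ is a voiced fricative (sonority 4), /n/ is a nasal (sonority 5).
Coda profile 9-4-5 — does not strictly fall throughout.

no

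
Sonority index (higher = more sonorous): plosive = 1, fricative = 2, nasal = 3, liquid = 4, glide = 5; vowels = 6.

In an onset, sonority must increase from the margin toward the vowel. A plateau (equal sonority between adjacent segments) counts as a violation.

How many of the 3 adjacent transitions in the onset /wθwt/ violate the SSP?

/w/: glide = 5.
/θ/: fricative = 2.
/w/: glide = 5.
/t/: plosive = 1.
/w/→/θ/: 5→2 (does not rise) — violation.
/θ/→/w/: 2→5 (rises) — ok.
/w/→/t/: 5→1 (does not rise) — violation.

2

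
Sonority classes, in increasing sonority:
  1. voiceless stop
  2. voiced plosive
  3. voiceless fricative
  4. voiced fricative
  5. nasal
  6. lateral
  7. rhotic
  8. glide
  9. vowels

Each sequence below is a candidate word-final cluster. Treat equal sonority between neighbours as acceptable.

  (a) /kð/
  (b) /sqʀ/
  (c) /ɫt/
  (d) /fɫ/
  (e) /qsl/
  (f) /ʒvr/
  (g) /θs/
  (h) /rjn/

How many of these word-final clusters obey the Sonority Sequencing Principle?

(a) sonority 1-4: ill-formed.
(b) sonority 3-1-7: ill-formed.
(c) sonority 6-1: well-formed.
(d) sonority 3-6: ill-formed.
(e) sonority 1-3-6: ill-formed.
(f) sonority 4-4-7: ill-formed.
(g) sonority 3-3: well-formed.
(h) sonority 7-8-5: ill-formed.

2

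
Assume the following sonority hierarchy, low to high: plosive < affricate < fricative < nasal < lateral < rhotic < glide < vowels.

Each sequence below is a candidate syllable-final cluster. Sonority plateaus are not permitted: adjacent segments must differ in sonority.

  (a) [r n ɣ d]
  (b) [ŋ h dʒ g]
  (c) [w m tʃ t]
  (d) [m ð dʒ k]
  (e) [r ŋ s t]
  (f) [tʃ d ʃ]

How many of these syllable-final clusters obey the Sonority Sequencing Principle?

5

(a) [r n ɣ d]: profile 6-4-3-1 — obeys.
(b) [ŋ h dʒ g]: profile 4-3-2-1 — obeys.
(c) [w m tʃ t]: profile 7-4-2-1 — obeys.
(d) [m ð dʒ k]: profile 4-3-2-1 — obeys.
(e) [r ŋ s t]: profile 6-4-3-1 — obeys.
(f) [tʃ d ʃ]: profile 2-1-3 — violates.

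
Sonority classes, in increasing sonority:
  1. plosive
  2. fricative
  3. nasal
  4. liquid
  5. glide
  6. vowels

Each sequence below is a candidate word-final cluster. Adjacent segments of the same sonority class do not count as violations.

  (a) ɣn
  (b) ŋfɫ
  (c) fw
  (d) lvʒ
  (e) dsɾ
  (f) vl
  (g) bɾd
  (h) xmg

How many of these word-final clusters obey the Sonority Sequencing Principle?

1

(a) 2-3 → violates
(b) 3-2-4 → violates
(c) 2-5 → violates
(d) 4-2-2 → obeys
(e) 1-2-4 → violates
(f) 2-4 → violates
(g) 1-4-1 → violates
(h) 2-3-1 → violates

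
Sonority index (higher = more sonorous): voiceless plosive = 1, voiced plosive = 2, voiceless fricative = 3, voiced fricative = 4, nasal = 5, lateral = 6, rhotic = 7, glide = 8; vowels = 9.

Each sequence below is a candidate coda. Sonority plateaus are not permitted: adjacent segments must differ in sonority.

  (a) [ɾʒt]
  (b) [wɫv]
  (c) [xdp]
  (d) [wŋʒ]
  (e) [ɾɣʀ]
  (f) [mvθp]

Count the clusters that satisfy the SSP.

5

(a) [ɾʒt]: profile 7-4-1 — obeys.
(b) [wɫv]: profile 8-6-4 — obeys.
(c) [xdp]: profile 3-2-1 — obeys.
(d) [wŋʒ]: profile 8-5-4 — obeys.
(e) [ɾɣʀ]: profile 7-4-7 — violates.
(f) [mvθp]: profile 5-4-3-1 — obeys.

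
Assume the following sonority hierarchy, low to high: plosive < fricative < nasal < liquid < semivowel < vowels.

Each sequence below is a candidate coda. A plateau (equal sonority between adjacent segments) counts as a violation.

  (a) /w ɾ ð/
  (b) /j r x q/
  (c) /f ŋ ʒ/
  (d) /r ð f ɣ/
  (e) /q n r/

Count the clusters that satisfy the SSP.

2

(a) sonority 5-4-2: well-formed.
(b) sonority 5-4-2-1: well-formed.
(c) sonority 2-3-2: ill-formed.
(d) sonority 4-2-2-2: ill-formed.
(e) sonority 1-3-4: ill-formed.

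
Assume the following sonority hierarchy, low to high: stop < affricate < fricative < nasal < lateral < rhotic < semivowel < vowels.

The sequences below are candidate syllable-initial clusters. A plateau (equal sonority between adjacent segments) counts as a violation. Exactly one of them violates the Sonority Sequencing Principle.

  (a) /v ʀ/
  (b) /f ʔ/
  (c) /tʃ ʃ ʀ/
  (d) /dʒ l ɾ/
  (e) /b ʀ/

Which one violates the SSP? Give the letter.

b

(a) sonority 3-6: well-formed.
(b) sonority 3-1: ill-formed.
(c) sonority 2-3-6: well-formed.
(d) sonority 2-5-6: well-formed.
(e) sonority 1-6: well-formed.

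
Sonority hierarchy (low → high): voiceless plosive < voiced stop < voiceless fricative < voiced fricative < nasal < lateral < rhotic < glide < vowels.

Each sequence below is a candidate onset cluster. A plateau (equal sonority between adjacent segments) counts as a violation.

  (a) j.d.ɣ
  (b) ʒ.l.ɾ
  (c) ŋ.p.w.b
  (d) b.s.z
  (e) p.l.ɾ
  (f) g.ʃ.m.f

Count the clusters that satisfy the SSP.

3

(a) sonority 8-2-4: ill-formed.
(b) sonority 4-6-7: well-formed.
(c) sonority 5-1-8-2: ill-formed.
(d) sonority 2-3-4: well-formed.
(e) sonority 1-6-7: well-formed.
(f) sonority 2-3-5-3: ill-formed.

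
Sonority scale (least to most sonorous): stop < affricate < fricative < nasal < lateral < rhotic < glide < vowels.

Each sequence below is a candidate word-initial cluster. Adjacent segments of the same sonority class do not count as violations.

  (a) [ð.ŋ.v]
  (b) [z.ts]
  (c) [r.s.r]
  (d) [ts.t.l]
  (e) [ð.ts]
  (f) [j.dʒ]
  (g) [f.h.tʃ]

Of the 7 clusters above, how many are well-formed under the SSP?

0

(a) 3-4-3 → violates
(b) 3-2 → violates
(c) 6-3-6 → violates
(d) 2-1-5 → violates
(e) 3-2 → violates
(f) 7-2 → violates
(g) 3-3-2 → violates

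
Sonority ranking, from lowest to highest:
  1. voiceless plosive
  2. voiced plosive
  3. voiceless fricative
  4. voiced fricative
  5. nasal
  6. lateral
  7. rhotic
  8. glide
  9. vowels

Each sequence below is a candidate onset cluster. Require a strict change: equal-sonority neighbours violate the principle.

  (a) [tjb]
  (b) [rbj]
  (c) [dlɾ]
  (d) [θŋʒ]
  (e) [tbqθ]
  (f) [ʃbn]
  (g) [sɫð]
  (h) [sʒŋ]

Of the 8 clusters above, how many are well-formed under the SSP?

2

(a) 1-8-2 → violates
(b) 7-2-8 → violates
(c) 2-6-7 → obeys
(d) 3-5-4 → violates
(e) 1-2-1-3 → violates
(f) 3-2-5 → violates
(g) 3-6-4 → violates
(h) 3-4-5 → obeys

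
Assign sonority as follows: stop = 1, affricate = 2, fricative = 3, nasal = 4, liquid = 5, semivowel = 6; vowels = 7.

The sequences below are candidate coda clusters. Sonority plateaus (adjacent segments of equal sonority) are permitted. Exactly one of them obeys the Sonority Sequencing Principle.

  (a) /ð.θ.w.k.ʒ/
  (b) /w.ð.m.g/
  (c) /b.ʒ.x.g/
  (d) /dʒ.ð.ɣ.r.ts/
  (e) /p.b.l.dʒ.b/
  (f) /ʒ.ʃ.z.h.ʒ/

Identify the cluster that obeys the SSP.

f

(a) sonority 3-3-6-1-3: ill-formed.
(b) sonority 6-3-4-1: ill-formed.
(c) sonority 1-3-3-1: ill-formed.
(d) sonority 2-3-3-5-2: ill-formed.
(e) sonority 1-1-5-2-1: ill-formed.
(f) sonority 3-3-3-3-3: well-formed.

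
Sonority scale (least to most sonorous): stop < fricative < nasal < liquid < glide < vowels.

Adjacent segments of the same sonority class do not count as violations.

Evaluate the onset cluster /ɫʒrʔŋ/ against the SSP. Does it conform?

no

/ɫ/: liquid = 4.
/ʒ/: fricative = 2.
/r/: liquid = 4.
/ʔ/: stop = 1.
/ŋ/: nasal = 3.
The profile is 4-2-4-1-3. Between /ɫ/ (4) and /ʒ/ (2) sonority does not rise, so the cluster violates the SSP.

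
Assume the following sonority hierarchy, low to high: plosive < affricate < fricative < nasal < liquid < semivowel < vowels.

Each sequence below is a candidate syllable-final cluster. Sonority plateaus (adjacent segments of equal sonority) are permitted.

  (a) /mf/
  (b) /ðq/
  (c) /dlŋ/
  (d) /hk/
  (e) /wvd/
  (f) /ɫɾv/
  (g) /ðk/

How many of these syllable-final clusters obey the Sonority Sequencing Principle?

6

(a) 4-3 → obeys
(b) 3-1 → obeys
(c) 1-5-4 → violates
(d) 3-1 → obeys
(e) 6-3-1 → obeys
(f) 5-5-3 → obeys
(g) 3-1 → obeys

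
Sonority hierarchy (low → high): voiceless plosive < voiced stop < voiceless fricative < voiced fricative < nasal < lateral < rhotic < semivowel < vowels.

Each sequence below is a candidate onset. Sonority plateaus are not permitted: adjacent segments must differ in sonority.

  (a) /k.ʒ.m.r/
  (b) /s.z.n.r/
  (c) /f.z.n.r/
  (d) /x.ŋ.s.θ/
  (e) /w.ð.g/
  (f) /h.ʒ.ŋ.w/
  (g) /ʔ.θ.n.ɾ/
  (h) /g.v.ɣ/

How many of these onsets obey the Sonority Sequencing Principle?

(a) 1-4-5-7 → obeys
(b) 3-4-5-7 → obeys
(c) 3-4-5-7 → obeys
(d) 3-5-3-3 → violates
(e) 8-4-2 → violates
(f) 3-4-5-8 → obeys
(g) 1-3-5-7 → obeys
(h) 2-4-4 → violates

5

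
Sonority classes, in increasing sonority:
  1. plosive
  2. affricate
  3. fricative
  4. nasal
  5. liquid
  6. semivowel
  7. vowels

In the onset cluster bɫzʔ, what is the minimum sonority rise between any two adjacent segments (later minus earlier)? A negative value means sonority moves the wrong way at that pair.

-2

/b/ — plosive, sonority 1.
/ɫ/ — liquid, sonority 5.
/z/ — fricative, sonority 3.
/ʔ/ — plosive, sonority 1.
/b/→/ɫ/: change +4.
/ɫ/→/z/: change -2.
/z/→/ʔ/: change -2.
Minimum = -2.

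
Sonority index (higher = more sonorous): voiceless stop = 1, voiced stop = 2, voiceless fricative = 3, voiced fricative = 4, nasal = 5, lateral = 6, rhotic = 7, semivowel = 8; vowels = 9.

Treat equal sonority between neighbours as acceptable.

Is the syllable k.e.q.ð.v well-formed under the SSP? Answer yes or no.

no

Onset: /k/ is a voiceless stop (sonority 1); then the nucleus /e/ (sonority 9).
Onset profile 1-9 — rises to the nucleus.
Coda: /q/ is a voiceless stop (sonority 1), /ð/ is a voiced fricative (sonority 4), /v/ is a voiced fricative (sonority 4).
Coda profile 9-1-4-4 — does not fall throughout.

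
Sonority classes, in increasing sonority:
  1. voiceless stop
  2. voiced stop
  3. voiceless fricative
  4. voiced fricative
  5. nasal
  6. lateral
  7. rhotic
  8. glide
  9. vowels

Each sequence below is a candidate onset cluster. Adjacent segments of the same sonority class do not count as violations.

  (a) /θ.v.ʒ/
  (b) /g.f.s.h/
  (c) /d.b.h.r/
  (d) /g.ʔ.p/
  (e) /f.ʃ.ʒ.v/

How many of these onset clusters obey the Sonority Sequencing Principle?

4

(a) sonority 3-4-4: well-formed.
(b) sonority 2-3-3-3: well-formed.
(c) sonority 2-2-3-7: well-formed.
(d) sonority 2-1-1: ill-formed.
(e) sonority 3-3-4-4: well-formed.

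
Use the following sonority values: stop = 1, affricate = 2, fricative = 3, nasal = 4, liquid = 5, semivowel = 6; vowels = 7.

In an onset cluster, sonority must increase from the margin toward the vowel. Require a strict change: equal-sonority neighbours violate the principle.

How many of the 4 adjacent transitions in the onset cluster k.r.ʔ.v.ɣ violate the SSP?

/k/ is a stop (sonority 1).
/r/ is a liquid (sonority 5).
/ʔ/ is a stop (sonority 1).
/v/ is a fricative (sonority 3).
/ɣ/ is a fricative (sonority 3).
/k/→/r/: 1→5 (rises) — ok.
/r/→/ʔ/: 5→1 (does not rise) — violation.
/ʔ/→/v/: 1→3 (rises) — ok.
/v/→/ɣ/: 3→3 (plateau) — violation.

2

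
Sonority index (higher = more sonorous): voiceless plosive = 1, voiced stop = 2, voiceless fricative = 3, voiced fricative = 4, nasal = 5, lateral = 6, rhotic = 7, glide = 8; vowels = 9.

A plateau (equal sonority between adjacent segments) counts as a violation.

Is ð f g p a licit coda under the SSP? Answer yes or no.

yes

/ð/: voiced fricative = 4.
/f/: voiceless fricative = 3.
/g/: voiced stop = 2.
/p/: voiceless plosive = 1.
The profile 4-3-2-1 strictly falls, so the coda satisfies the SSP.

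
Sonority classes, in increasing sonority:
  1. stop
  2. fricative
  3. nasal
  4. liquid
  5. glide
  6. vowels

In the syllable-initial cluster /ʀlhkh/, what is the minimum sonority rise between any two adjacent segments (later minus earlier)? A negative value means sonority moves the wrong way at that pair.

/ʀ/ is a liquid (sonority 4).
/l/ is a liquid (sonority 4).
/h/ is a fricative (sonority 2).
/k/ is a stop (sonority 1).
/h/ is a fricative (sonority 2).
/ʀ/→/l/: change +0.
/l/→/h/: change -2.
/h/→/k/: change -1.
/k/→/h/: change +1.
Minimum = -2.

-2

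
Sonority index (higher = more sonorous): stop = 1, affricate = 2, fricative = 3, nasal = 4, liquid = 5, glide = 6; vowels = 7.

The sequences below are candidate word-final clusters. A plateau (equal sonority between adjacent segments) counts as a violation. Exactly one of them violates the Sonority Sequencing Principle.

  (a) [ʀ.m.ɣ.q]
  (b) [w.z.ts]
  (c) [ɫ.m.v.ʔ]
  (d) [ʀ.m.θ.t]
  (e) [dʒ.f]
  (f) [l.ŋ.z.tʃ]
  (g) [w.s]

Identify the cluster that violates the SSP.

e

(a) sonority 5-4-3-1: well-formed.
(b) sonority 6-3-2: well-formed.
(c) sonority 5-4-3-1: well-formed.
(d) sonority 5-4-3-1: well-formed.
(e) sonority 2-3: ill-formed.
(f) sonority 5-4-3-2: well-formed.
(g) sonority 6-3: well-formed.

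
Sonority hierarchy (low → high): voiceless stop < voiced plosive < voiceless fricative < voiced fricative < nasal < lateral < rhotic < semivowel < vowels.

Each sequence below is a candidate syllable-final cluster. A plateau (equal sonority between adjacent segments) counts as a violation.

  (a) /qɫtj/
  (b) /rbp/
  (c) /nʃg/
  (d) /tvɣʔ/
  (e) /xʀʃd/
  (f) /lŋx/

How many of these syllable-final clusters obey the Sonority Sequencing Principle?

3

(a) 1-6-1-8 → violates
(b) 7-2-1 → obeys
(c) 5-3-2 → obeys
(d) 1-4-4-1 → violates
(e) 3-7-3-2 → violates
(f) 6-5-3 → obeys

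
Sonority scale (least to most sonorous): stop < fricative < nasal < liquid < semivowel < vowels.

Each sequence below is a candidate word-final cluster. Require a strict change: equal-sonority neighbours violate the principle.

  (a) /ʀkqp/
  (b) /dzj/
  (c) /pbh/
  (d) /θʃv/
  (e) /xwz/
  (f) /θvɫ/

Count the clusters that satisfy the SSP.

(a) /ʀkqp/: profile 4-1-1-1 — violates.
(b) /dzj/: profile 1-2-5 — violates.
(c) /pbh/: profile 1-1-2 — violates.
(d) /θʃv/: profile 2-2-2 — violates.
(e) /xwz/: profile 2-5-2 — violates.
(f) /θvɫ/: profile 2-2-4 — violates.

0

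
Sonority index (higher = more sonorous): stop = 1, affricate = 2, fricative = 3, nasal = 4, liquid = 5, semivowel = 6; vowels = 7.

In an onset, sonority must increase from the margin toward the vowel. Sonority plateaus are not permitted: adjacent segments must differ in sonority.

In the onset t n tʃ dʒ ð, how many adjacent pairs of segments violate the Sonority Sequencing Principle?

/t/: stop = 1.
/n/: nasal = 4.
/tʃ/: affricate = 2.
/dʒ/: affricate = 2.
/ð/: fricative = 3.
/t/→/n/: 1→4 (rises) — ok.
/n/→/tʃ/: 4→2 (does not rise) — violation.
/tʃ/→/dʒ/: 2→2 (plateau) — violation.
/dʒ/→/ð/: 2→3 (rises) — ok.

2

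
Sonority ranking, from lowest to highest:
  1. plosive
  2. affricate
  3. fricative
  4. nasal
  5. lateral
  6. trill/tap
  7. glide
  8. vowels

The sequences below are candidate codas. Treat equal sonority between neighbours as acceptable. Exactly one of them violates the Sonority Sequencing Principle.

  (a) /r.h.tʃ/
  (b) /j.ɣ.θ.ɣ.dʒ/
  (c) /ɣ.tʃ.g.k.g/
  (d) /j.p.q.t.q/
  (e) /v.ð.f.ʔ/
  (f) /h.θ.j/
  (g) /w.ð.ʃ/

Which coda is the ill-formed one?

f

(a) sonority 6-3-2: well-formed.
(b) sonority 7-3-3-3-2: well-formed.
(c) sonority 3-2-1-1-1: well-formed.
(d) sonority 7-1-1-1-1: well-formed.
(e) sonority 3-3-3-1: well-formed.
(f) sonority 3-3-7: ill-formed.
(g) sonority 7-3-3: well-formed.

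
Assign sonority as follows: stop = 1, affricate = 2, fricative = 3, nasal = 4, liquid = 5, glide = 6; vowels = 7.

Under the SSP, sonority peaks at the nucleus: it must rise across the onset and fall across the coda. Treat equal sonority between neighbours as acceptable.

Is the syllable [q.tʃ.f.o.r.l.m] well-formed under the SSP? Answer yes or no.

Onset: /q/ is a stop (sonority 1), /tʃ/ is an affricate (sonority 2), /f/ is a fricative (sonority 3); then the nucleus /o/ (sonority 7).
Onset profile 1-2-3-7 — rises to the nucleus.
Coda: /r/ is a liquid (sonority 5), /l/ is a liquid (sonority 5), /m/ is a nasal (sonority 4).
Coda profile 7-5-5-4 — falls from the nucleus.

yes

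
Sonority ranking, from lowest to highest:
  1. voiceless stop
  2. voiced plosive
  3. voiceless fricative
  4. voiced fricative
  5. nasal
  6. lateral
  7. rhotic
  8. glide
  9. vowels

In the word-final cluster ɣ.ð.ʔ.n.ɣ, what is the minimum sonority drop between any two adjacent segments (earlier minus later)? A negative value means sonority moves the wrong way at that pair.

-4

/ɣ/ — voiced fricative, sonority 4.
/ð/ — voiced fricative, sonority 4.
/ʔ/ — voiceless stop, sonority 1.
/n/ — nasal, sonority 5.
/ɣ/ — voiced fricative, sonority 4.
/ɣ/→/ð/: change +0.
/ð/→/ʔ/: change +3.
/ʔ/→/n/: change -4.
/n/→/ɣ/: change +1.
Minimum = -4.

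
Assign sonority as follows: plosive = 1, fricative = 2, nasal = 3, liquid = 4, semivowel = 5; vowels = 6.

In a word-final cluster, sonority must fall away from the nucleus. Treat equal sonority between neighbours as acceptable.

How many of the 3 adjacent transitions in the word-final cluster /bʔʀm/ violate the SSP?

1

/b/: plosive = 1.
/ʔ/: plosive = 1.
/ʀ/: liquid = 4.
/m/: nasal = 3.
/b/→/ʔ/: 1→1 (plateau, allowed) — ok.
/ʔ/→/ʀ/: 1→4 (does not fall) — violation.
/ʀ/→/m/: 4→3 (falls) — ok.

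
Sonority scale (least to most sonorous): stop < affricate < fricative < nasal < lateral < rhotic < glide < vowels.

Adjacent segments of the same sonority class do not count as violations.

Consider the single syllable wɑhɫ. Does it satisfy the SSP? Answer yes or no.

no

Onset: /w/ is a glide (sonority 7); then the nucleus /ɑ/ (sonority 8).
Onset profile 7-8 — rises to the nucleus.
Coda: /h/ is a fricative (sonority 3), /ɫ/ is a lateral (sonority 5).
Coda profile 8-3-5 — does not fall throughout.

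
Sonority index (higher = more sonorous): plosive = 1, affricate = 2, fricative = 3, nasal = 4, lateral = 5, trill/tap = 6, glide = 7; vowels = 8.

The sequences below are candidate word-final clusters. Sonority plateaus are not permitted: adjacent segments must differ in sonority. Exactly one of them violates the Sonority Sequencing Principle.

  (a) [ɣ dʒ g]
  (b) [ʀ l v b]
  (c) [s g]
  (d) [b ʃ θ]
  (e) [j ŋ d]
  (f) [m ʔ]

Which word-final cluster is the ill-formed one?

d

(a) 3-2-1 → obeys
(b) 6-5-3-1 → obeys
(c) 3-1 → obeys
(d) 1-3-3 → violates
(e) 7-4-1 → obeys
(f) 4-1 → obeys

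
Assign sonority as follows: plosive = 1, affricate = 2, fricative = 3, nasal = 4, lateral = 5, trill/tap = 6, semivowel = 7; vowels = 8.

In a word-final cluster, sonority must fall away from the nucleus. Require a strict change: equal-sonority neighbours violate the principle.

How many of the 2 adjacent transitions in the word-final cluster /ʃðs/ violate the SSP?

2

/ʃ/: fricative = 3.
/ð/: fricative = 3.
/s/: fricative = 3.
/ʃ/→/ð/: 3→3 (plateau) — violation.
/ð/→/s/: 3→3 (plateau) — violation.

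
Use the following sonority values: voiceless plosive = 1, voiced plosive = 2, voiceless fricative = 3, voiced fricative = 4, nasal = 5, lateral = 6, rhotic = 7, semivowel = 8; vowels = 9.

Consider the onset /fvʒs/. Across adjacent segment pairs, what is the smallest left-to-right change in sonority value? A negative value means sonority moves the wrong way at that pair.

-1

/f/ — voiceless fricative, sonority 3.
/v/ — voiced fricative, sonority 4.
/ʒ/ — voiced fricative, sonority 4.
/s/ — voiceless fricative, sonority 3.
/f/→/v/: change +1.
/v/→/ʒ/: change +0.
/ʒ/→/s/: change -1.
Minimum = -1.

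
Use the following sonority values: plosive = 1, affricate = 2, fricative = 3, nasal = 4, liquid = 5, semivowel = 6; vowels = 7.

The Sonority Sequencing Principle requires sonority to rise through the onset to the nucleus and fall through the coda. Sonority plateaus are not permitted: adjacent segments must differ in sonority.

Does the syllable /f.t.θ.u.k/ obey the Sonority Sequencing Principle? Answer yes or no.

no

Onset: /f/ is a fricative (sonority 3), /t/ is a plosive (sonority 1), /θ/ is a fricative (sonority 3); then the nucleus /u/ (sonority 7).
Onset profile 3-1-3-7 — does not strictly rise throughout.
Coda: /k/ is a plosive (sonority 1).
Coda profile 7-1 — falls from the nucleus.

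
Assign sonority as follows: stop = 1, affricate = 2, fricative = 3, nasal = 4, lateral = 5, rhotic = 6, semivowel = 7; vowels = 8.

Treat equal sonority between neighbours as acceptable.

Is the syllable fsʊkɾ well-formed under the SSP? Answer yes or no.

Onset: /f/ is a fricative (sonority 3), /s/ is a fricative (sonority 3); then the nucleus /ʊ/ (sonority 8).
Onset profile 3-3-8 — rises to the nucleus.
Coda: /k/ is a stop (sonority 1), /ɾ/ is a rhotic (sonority 6).
Coda profile 8-1-6 — does not fall throughout.

no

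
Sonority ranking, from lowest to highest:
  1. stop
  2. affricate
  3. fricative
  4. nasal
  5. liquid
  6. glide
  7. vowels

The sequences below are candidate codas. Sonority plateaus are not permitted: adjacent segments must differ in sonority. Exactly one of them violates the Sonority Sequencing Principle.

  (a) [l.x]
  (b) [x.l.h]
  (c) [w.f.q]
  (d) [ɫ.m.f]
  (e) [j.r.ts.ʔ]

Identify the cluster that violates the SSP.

(a) sonority 5-3: well-formed.
(b) sonority 3-5-3: ill-formed.
(c) sonority 6-3-1: well-formed.
(d) sonority 5-4-3: well-formed.
(e) sonority 6-5-2-1: well-formed.

b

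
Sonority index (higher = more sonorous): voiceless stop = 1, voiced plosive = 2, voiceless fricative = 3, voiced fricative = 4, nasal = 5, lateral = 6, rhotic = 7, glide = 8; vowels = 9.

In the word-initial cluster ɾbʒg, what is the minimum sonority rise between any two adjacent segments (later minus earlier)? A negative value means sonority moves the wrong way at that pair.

/ɾ/: rhotic = 7.
/b/: voiced plosive = 2.
/ʒ/: voiced fricative = 4.
/g/: voiced plosive = 2.
/ɾ/→/b/: change -5.
/b/→/ʒ/: change +2.
/ʒ/→/g/: change -2.
Minimum = -5.

-5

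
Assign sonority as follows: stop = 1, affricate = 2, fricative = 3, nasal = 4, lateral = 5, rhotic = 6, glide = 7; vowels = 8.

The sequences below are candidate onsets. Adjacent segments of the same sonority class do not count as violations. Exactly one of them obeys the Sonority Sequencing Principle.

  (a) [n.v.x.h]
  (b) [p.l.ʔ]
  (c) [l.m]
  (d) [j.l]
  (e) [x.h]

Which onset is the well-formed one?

e

(a) sonority 4-3-3-3: ill-formed.
(b) sonority 1-5-1: ill-formed.
(c) sonority 5-4: ill-formed.
(d) sonority 7-5: ill-formed.
(e) sonority 3-3: well-formed.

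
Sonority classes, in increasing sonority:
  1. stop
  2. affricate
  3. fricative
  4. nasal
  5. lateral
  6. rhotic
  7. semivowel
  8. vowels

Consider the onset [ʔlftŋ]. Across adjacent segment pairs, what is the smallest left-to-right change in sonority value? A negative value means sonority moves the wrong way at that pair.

/ʔ/ is a stop (sonority 1).
/l/ is a lateral (sonority 5).
/f/ is a fricative (sonority 3).
/t/ is a stop (sonority 1).
/ŋ/ is a nasal (sonority 4).
/ʔ/→/l/: change +4.
/l/→/f/: change -2.
/f/→/t/: change -2.
/t/→/ŋ/: change +3.
Minimum = -2.

-2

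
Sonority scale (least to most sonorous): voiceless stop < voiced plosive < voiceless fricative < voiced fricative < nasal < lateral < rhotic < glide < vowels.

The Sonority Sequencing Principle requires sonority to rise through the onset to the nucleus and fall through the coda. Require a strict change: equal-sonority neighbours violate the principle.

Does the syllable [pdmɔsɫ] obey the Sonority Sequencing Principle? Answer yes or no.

Onset: /p/ is a voiceless stop (sonority 1), /d/ is a voiced plosive (sonority 2), /m/ is a nasal (sonority 5); then the nucleus /ɔ/ (sonority 9).
Onset profile 1-2-5-9 — rises to the nucleus.
Coda: /s/ is a voiceless fricative (sonority 3), /ɫ/ is a lateral (sonority 6).
Coda profile 9-3-6 — does not strictly fall throughout.

no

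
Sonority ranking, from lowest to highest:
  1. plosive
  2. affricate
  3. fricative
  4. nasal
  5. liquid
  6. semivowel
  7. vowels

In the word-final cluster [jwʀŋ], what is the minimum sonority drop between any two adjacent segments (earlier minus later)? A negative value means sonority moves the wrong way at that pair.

/j/ — semivowel, sonority 6.
/w/ — semivowel, sonority 6.
/ʀ/ — liquid, sonority 5.
/ŋ/ — nasal, sonority 4.
/j/→/w/: change +0.
/w/→/ʀ/: change +1.
/ʀ/→/ŋ/: change +1.
Minimum = 0.

0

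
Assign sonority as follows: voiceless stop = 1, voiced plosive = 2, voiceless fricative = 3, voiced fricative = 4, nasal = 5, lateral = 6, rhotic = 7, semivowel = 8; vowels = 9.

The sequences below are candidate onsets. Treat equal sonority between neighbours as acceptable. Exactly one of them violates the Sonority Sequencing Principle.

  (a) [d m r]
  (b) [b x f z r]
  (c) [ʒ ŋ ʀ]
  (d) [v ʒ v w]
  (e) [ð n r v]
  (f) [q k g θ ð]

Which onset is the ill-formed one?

e

(a) [d m r]: profile 2-5-7 — obeys.
(b) [b x f z r]: profile 2-3-3-4-7 — obeys.
(c) [ʒ ŋ ʀ]: profile 4-5-7 — obeys.
(d) [v ʒ v w]: profile 4-4-4-8 — obeys.
(e) [ð n r v]: profile 4-5-7-4 — violates.
(f) [q k g θ ð]: profile 1-1-2-3-4 — obeys.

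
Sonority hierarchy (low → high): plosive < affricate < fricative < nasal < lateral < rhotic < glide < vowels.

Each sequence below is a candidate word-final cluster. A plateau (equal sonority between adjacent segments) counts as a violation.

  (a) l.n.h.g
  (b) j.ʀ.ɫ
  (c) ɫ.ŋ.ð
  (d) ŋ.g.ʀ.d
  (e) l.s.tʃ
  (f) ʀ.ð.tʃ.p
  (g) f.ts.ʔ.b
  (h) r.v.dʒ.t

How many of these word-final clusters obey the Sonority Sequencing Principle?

6

(a) sonority 5-4-3-1: well-formed.
(b) sonority 7-6-5: well-formed.
(c) sonority 5-4-3: well-formed.
(d) sonority 4-1-6-1: ill-formed.
(e) sonority 5-3-2: well-formed.
(f) sonority 6-3-2-1: well-formed.
(g) sonority 3-2-1-1: ill-formed.
(h) sonority 6-3-2-1: well-formed.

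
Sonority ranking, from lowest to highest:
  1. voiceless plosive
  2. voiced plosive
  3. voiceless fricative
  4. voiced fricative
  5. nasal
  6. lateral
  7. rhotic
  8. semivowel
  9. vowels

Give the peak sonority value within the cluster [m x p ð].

/m/: nasal = 5.
/x/: voiceless fricative = 3.
/p/: voiceless plosive = 1.
/ð/: voiced fricative = 4.
The maximum is 5.

5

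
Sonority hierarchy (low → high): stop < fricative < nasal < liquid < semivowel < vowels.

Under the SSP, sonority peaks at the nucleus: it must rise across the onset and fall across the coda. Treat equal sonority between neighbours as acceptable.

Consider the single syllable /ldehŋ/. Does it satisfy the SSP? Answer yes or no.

Onset: /l/ is a liquid (sonority 4), /d/ is a stop (sonority 1); then the nucleus /e/ (sonority 6).
Onset profile 4-1-6 — does not rise throughout.
Coda: /h/ is a fricative (sonority 2), /ŋ/ is a nasal (sonority 3).
Coda profile 6-2-3 — does not fall throughout.

no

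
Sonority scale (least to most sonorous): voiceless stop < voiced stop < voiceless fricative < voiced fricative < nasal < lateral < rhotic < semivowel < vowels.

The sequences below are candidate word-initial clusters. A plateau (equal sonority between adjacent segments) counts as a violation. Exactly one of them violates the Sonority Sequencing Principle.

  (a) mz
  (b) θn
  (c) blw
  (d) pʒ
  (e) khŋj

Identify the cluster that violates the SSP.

(a) mz: profile 5-4 — violates.
(b) θn: profile 3-5 — obeys.
(c) blw: profile 2-6-8 — obeys.
(d) pʒ: profile 1-4 — obeys.
(e) khŋj: profile 1-3-5-8 — obeys.

a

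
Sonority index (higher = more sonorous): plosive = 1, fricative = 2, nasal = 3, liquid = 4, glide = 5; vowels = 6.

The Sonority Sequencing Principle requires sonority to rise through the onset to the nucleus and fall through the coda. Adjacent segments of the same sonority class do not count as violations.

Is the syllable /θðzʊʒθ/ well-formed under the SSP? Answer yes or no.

Onset: /θ/ is a fricative (sonority 2), /ð/ is a fricative (sonority 2), /z/ is a fricative (sonority 2); then the nucleus /ʊ/ (sonority 6).
Onset profile 2-2-2-6 — rises to the nucleus.
Coda: /ʒ/ is a fricative (sonority 2), /θ/ is a fricative (sonority 2).
Coda profile 6-2-2 — falls from the nucleus.

yes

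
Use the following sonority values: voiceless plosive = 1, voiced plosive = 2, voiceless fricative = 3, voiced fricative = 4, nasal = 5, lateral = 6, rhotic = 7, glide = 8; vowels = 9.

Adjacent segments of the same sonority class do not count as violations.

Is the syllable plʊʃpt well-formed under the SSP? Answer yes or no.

Onset: /p/ is a voiceless plosive (sonority 1), /l/ is a lateral (sonority 6); then the nucleus /ʊ/ (sonority 9).
Onset profile 1-6-9 — rises to the nucleus.
Coda: /ʃ/ is a voiceless fricative (sonority 3), /p/ is a voiceless plosive (sonority 1), /t/ is a voiceless plosive (sonority 1).
Coda profile 9-3-1-1 — falls from the nucleus.

yes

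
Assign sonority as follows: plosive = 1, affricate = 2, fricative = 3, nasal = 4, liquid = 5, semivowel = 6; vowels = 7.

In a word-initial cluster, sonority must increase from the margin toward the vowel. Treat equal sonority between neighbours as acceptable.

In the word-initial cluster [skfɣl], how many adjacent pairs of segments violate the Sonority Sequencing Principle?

1

/s/ — fricative, sonority 3.
/k/ — plosive, sonority 1.
/f/ — fricative, sonority 3.
/ɣ/ — fricative, sonority 3.
/l/ — liquid, sonority 5.
/s/→/k/: 3→1 (does not rise) — violation.
/k/→/f/: 1→3 (rises) — ok.
/f/→/ɣ/: 3→3 (plateau, allowed) — ok.
/ɣ/→/l/: 3→5 (rises) — ok.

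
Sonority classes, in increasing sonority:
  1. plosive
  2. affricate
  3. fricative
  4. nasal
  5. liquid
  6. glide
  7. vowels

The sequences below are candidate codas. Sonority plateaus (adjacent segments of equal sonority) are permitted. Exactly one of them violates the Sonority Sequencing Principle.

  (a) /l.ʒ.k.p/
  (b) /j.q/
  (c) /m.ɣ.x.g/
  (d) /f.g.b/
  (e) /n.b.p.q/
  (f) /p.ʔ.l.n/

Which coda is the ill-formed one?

f

(a) 5-3-1-1 → obeys
(b) 6-1 → obeys
(c) 4-3-3-1 → obeys
(d) 3-1-1 → obeys
(e) 4-1-1-1 → obeys
(f) 1-1-5-4 → violates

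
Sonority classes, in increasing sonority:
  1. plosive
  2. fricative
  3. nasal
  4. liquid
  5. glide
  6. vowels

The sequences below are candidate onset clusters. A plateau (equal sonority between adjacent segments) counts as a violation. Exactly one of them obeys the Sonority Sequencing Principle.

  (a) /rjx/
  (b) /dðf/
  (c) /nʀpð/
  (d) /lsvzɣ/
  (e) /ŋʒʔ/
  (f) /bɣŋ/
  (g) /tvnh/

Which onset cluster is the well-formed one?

f

(a) sonority 4-5-2: ill-formed.
(b) sonority 1-2-2: ill-formed.
(c) sonority 3-4-1-2: ill-formed.
(d) sonority 4-2-2-2-2: ill-formed.
(e) sonority 3-2-1: ill-formed.
(f) sonority 1-2-3: well-formed.
(g) sonority 1-2-3-2: ill-formed.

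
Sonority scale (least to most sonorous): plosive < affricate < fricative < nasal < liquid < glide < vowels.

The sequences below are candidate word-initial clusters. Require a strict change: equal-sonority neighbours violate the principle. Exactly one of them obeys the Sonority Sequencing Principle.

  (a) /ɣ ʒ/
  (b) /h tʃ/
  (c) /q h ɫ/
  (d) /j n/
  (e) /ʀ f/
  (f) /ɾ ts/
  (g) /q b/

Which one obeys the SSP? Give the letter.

(a) sonority 3-3: ill-formed.
(b) sonority 3-2: ill-formed.
(c) sonority 1-3-5: well-formed.
(d) sonority 6-4: ill-formed.
(e) sonority 5-3: ill-formed.
(f) sonority 5-2: ill-formed.
(g) sonority 1-1: ill-formed.

c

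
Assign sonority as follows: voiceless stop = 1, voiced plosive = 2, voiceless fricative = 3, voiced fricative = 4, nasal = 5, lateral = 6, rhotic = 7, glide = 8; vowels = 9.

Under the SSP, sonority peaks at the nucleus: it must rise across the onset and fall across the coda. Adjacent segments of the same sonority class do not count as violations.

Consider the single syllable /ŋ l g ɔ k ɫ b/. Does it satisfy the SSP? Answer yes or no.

Onset: /ŋ/ is a nasal (sonority 5), /l/ is a lateral (sonority 6), /g/ is a voiced plosive (sonority 2); then the nucleus /ɔ/ (sonority 9).
Onset profile 5-6-2-9 — does not rise throughout.
Coda: /k/ is a voiceless stop (sonority 1), /ɫ/ is a lateral (sonority 6), /b/ is a voiced plosive (sonority 2).
Coda profile 9-1-6-2 — does not fall throughout.

no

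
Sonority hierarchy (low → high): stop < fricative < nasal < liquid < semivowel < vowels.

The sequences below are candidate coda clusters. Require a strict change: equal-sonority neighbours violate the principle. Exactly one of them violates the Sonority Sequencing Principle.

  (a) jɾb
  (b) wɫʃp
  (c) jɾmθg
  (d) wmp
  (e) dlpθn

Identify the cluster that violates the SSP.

(a) jɾb: profile 5-4-1 — obeys.
(b) wɫʃp: profile 5-4-2-1 — obeys.
(c) jɾmθg: profile 5-4-3-2-1 — obeys.
(d) wmp: profile 5-3-1 — obeys.
(e) dlpθn: profile 1-4-1-2-3 — violates.

e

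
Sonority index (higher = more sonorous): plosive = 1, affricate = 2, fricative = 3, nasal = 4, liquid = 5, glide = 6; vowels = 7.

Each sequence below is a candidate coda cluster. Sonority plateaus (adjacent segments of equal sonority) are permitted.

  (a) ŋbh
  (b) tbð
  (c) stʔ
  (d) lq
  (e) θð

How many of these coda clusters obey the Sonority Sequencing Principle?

(a) ŋbh: profile 4-1-3 — violates.
(b) tbð: profile 1-1-3 — violates.
(c) stʔ: profile 3-1-1 — obeys.
(d) lq: profile 5-1 — obeys.
(e) θð: profile 3-3 — obeys.

3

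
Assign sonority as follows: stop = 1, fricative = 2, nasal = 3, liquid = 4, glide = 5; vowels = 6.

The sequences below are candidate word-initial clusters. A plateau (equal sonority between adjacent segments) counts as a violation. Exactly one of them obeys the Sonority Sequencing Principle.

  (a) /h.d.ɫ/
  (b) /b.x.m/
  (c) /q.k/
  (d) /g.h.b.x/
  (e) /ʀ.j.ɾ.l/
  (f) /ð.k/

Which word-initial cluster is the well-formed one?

b

(a) sonority 2-1-4: ill-formed.
(b) sonority 1-2-3: well-formed.
(c) sonority 1-1: ill-formed.
(d) sonority 1-2-1-2: ill-formed.
(e) sonority 4-5-4-4: ill-formed.
(f) sonority 2-1: ill-formed.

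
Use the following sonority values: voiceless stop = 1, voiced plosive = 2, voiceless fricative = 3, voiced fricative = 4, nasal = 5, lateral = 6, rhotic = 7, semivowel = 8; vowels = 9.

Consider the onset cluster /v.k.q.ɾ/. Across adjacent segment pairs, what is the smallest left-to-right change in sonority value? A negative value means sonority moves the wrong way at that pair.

-3

/v/: voiced fricative = 4.
/k/: voiceless stop = 1.
/q/: voiceless stop = 1.
/ɾ/: rhotic = 7.
/v/→/k/: change -3.
/k/→/q/: change +0.
/q/→/ɾ/: change +6.
Minimum = -3.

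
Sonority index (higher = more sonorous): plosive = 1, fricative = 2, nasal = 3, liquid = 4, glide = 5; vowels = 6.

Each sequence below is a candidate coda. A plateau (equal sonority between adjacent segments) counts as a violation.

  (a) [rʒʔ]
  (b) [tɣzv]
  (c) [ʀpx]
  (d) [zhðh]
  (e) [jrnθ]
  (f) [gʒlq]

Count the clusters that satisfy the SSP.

2

(a) [rʒʔ]: profile 4-2-1 — obeys.
(b) [tɣzv]: profile 1-2-2-2 — violates.
(c) [ʀpx]: profile 4-1-2 — violates.
(d) [zhðh]: profile 2-2-2-2 — violates.
(e) [jrnθ]: profile 5-4-3-2 — obeys.
(f) [gʒlq]: profile 1-2-4-1 — violates.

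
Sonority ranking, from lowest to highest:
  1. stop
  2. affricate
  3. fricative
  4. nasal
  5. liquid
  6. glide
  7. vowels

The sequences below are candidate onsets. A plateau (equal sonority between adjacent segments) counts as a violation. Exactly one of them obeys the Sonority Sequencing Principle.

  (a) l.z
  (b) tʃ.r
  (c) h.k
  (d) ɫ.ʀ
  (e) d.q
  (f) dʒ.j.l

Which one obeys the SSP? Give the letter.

(a) 5-3 → violates
(b) 2-5 → obeys
(c) 3-1 → violates
(d) 5-5 → violates
(e) 1-1 → violates
(f) 2-6-5 → violates

b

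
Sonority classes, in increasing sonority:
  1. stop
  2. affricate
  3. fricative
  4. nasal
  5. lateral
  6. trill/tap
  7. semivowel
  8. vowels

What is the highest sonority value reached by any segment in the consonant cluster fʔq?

3

/f/: fricative = 3.
/ʔ/: stop = 1.
/q/: stop = 1.
The maximum is 3.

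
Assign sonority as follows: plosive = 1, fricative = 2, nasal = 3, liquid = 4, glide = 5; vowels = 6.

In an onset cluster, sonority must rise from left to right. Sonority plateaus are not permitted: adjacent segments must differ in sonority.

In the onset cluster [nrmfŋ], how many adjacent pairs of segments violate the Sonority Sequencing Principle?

2

/n/ — nasal, sonority 3.
/r/ — liquid, sonority 4.
/m/ — nasal, sonority 3.
/f/ — fricative, sonority 2.
/ŋ/ — nasal, sonority 3.
/n/→/r/: 3→4 (rises) — ok.
/r/→/m/: 4→3 (does not rise) — violation.
/m/→/f/: 3→2 (does not rise) — violation.
/f/→/ŋ/: 2→3 (rises) — ok.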